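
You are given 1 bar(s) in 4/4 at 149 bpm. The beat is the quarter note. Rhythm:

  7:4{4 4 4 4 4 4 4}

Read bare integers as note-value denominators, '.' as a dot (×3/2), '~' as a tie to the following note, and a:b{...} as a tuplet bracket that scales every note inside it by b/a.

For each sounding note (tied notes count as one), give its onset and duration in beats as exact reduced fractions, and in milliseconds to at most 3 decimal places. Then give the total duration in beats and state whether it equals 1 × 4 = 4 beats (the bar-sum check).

1) 0.0ms=0b +230.105ms=4/7b
2) 230.105ms=4/7b +230.105ms=4/7b
3) 460.211ms=8/7b +230.105ms=4/7b
4) 690.316ms=12/7b +230.105ms=4/7b
5) 920.422ms=16/7b +230.105ms=4/7b
6) 1150.527ms=20/7b +230.105ms=4/7b
7) 1380.633ms=24/7b +230.105ms=4/7b
Σ=4b of 4 (149bpm 4/4) — PASS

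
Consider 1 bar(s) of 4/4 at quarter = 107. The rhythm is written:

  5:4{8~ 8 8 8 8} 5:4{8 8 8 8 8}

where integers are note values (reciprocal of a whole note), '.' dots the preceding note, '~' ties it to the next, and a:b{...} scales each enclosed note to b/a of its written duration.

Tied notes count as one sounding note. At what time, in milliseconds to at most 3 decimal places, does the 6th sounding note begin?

1. 0.0ms @ 0 + 448.598ms (4/5)
2. 448.598ms @ 4/5 + 224.299ms (2/5)
3. 672.897ms @ 6/5 + 224.299ms (2/5)
4. 897.196ms @ 8/5 + 224.299ms (2/5)
5. 1121.495ms @ 2 + 224.299ms (2/5)
6. 1345.794ms @ 12/5 + 224.299ms (2/5)
7. 1570.093ms @ 14/5 + 224.299ms (2/5)
8. 1794.393ms @ 16/5 + 224.299ms (2/5)
9. 2018.692ms @ 18/5 + 224.299ms (2/5)

note 6 onset = 12/5b = 1345.794ms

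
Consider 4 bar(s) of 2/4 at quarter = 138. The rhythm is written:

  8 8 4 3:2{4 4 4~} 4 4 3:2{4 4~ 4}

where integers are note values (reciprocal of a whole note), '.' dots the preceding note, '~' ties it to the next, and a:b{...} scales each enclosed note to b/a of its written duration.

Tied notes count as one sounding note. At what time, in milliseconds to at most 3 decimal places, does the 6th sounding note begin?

note 6 onset = 10/3b = 1449.275ms

1. 0.0ms @ 0 + 217.391ms (1/2)
2. 217.391ms @ 1/2 + 217.391ms (1/2)
3. 434.783ms @ 1 + 434.783ms (1)
4. 869.565ms @ 2 + 289.855ms (2/3)
5. 1159.42ms @ 8/3 + 289.855ms (2/3)
6. 1449.275ms @ 10/3 + 724.638ms (5/3)
7. 2173.913ms @ 5 + 434.783ms (1)
8. 2608.696ms @ 6 + 289.855ms (2/3)
9. 2898.551ms @ 20/3 + 579.71ms (4/3)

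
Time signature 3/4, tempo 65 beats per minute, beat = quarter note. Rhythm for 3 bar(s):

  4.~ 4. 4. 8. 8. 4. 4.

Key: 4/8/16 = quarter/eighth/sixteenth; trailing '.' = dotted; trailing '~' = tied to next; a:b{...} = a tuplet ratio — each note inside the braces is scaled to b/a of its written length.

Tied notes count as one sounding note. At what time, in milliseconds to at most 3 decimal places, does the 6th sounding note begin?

note 6 onset = 15/2b = 6923.077ms

1. 0.0ms @ 0 + 2769.231ms (3)
2. 2769.231ms @ 3 + 1384.615ms (3/2)
3. 4153.846ms @ 9/2 + 692.308ms (3/4)
4. 4846.154ms @ 21/4 + 692.308ms (3/4)
5. 5538.462ms @ 6 + 1384.615ms (3/2)
6. 6923.077ms @ 15/2 + 1384.615ms (3/2)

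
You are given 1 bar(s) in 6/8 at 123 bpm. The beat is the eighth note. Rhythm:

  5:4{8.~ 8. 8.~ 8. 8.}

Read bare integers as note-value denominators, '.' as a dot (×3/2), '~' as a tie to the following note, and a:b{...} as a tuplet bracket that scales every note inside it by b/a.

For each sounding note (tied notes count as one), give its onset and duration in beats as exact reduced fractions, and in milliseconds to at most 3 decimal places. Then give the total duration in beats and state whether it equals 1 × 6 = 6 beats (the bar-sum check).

1) 0.0ms=0b +1170.732ms=12/5b
2) 1170.732ms=12/5b +1170.732ms=12/5b
3) 2341.463ms=24/5b +585.366ms=6/5b
Σ=6b of 6 (123bpm 6/8) — PASS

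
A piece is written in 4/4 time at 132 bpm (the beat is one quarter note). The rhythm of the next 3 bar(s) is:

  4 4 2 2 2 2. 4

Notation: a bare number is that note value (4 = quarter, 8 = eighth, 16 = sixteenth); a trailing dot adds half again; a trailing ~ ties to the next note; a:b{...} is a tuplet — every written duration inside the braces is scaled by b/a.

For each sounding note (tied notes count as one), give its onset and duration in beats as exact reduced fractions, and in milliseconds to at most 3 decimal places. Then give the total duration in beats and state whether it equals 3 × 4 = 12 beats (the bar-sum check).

1) 0.0ms=0b +454.545ms=1b
2) 454.545ms=1b +454.545ms=1b
3) 909.091ms=2b +909.091ms=2b
4) 1818.182ms=4b +909.091ms=2b
5) 2727.273ms=6b +909.091ms=2b
6) 3636.364ms=8b +1363.636ms=3b
7) 5000.0ms=11b +454.545ms=1b
Σ=12b of 12 (132bpm 4/4) — PASS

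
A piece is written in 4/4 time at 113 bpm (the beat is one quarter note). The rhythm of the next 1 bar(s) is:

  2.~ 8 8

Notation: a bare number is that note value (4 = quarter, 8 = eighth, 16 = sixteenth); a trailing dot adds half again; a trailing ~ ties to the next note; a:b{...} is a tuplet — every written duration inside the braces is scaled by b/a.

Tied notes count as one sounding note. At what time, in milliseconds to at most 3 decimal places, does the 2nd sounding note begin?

note 2 onset = 7/2b = 1858.407ms

1. 0.0ms @ 0 + 1858.407ms (7/2)
2. 1858.407ms @ 7/2 + 265.487ms (1/2)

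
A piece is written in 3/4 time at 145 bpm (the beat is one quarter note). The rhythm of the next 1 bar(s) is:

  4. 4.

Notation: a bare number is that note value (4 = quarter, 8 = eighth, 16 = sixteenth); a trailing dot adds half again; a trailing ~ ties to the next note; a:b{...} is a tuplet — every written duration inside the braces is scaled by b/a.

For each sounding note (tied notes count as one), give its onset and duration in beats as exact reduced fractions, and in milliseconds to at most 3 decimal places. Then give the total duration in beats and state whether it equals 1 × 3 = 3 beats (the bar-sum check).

1) 0.0ms=0b +620.69ms=3/2b
2) 620.69ms=3/2b +620.69ms=3/2b
Σ=3b of 3 (145bpm 3/4) — PASS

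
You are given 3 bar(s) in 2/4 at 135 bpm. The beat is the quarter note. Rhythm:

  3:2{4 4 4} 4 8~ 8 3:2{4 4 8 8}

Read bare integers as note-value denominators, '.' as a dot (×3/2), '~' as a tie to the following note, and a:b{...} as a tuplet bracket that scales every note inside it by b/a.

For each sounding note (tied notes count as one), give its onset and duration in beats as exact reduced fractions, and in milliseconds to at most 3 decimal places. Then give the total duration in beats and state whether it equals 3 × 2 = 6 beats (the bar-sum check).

1) 0.0ms=0b +296.296ms=2/3b
2) 296.296ms=2/3b +296.296ms=2/3b
3) 592.593ms=4/3b +296.296ms=2/3b
4) 888.889ms=2b +444.444ms=1b
5) 1333.333ms=3b +444.444ms=1b
6) 1777.778ms=4b +296.296ms=2/3b
7) 2074.074ms=14/3b +296.296ms=2/3b
8) 2370.37ms=16/3b +148.148ms=1/3b
9) 2518.519ms=17/3b +148.148ms=1/3b
Σ=6b of 6 (135bpm 2/4) — PASS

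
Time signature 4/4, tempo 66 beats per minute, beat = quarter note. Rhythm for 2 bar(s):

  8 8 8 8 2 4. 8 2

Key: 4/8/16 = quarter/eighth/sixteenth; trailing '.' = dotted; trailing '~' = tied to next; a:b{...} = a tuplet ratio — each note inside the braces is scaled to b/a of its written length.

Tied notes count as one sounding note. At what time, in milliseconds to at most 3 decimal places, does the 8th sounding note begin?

note 8 onset = 6b = 5454.545ms

1. 0.0ms @ 0 + 454.545ms (1/2)
2. 454.545ms @ 1/2 + 454.545ms (1/2)
3. 909.091ms @ 1 + 454.545ms (1/2)
4. 1363.636ms @ 3/2 + 454.545ms (1/2)
5. 1818.182ms @ 2 + 1818.182ms (2)
6. 3636.364ms @ 4 + 1363.636ms (3/2)
7. 5000.0ms @ 11/2 + 454.545ms (1/2)
8. 5454.545ms @ 6 + 1818.182ms (2)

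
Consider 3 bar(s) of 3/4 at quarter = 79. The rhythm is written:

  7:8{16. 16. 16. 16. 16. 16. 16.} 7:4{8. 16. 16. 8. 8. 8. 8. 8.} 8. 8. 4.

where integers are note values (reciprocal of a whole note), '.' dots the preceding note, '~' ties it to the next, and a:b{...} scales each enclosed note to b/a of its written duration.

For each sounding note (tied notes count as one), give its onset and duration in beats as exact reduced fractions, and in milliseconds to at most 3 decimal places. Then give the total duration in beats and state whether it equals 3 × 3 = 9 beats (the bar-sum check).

1) 0.0ms=0b +325.497ms=3/7b
2) 325.497ms=3/7b +325.497ms=3/7b
3) 650.995ms=6/7b +325.497ms=3/7b
4) 976.492ms=9/7b +325.497ms=3/7b
5) 1301.989ms=12/7b +325.497ms=3/7b
6) 1627.486ms=15/7b +325.497ms=3/7b
7) 1952.984ms=18/7b +325.497ms=3/7b
8) 2278.481ms=3b +325.497ms=3/7b
9) 2603.978ms=24/7b +162.749ms=3/14b
10) 2766.727ms=51/14b +162.749ms=3/14b
11) 2929.476ms=27/7b +325.497ms=3/7b
12) 3254.973ms=30/7b +325.497ms=3/7b
13) 3580.47ms=33/7b +325.497ms=3/7b
14) 3905.967ms=36/7b +325.497ms=3/7b
15) 4231.465ms=39/7b +325.497ms=3/7b
16) 4556.962ms=6b +569.62ms=3/4b
17) 5126.582ms=27/4b +569.62ms=3/4b
18) 5696.203ms=15/2b +1139.241ms=3/2b
Σ=9b of 9 (79bpm 3/4) — PASS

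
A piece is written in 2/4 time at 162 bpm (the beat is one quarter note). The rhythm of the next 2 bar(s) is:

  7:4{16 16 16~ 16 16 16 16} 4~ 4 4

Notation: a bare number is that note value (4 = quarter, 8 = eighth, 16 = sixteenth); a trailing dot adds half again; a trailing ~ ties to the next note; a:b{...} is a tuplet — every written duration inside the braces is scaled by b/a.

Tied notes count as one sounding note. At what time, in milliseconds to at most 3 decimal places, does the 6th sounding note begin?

note 6 onset = 6/7b = 317.46ms

1. 0.0ms @ 0 + 52.91ms (1/7)
2. 52.91ms @ 1/7 + 52.91ms (1/7)
3. 105.82ms @ 2/7 + 105.82ms (2/7)
4. 211.64ms @ 4/7 + 52.91ms (1/7)
5. 264.55ms @ 5/7 + 52.91ms (1/7)
6. 317.46ms @ 6/7 + 52.91ms (1/7)
7. 370.37ms @ 1 + 740.741ms (2)
8. 1111.111ms @ 3 + 370.37ms (1)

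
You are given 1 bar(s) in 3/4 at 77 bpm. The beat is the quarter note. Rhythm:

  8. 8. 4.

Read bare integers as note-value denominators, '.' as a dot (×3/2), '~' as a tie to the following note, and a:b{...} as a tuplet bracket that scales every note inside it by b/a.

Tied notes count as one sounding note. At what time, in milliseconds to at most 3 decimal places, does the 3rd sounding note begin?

note 3 onset = 3/2b = 1168.831ms

1. 0.0ms @ 0 + 584.416ms (3/4)
2. 584.416ms @ 3/4 + 584.416ms (3/4)
3. 1168.831ms @ 3/2 + 1168.831ms (3/2)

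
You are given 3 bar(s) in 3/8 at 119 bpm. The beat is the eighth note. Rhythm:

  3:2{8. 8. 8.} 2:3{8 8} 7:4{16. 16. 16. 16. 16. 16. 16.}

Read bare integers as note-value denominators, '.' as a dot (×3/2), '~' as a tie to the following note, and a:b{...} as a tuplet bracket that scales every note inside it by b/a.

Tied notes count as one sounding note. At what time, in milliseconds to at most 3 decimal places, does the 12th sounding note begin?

1. 0.0ms @ 0 + 504.202ms (1)
2. 504.202ms @ 1 + 504.202ms (1)
3. 1008.403ms @ 2 + 504.202ms (1)
4. 1512.605ms @ 3 + 756.303ms (3/2)
5. 2268.908ms @ 9/2 + 756.303ms (3/2)
6. 3025.21ms @ 6 + 216.086ms (3/7)
7. 3241.297ms @ 45/7 + 216.086ms (3/7)
8. 3457.383ms @ 48/7 + 216.086ms (3/7)
9. 3673.469ms @ 51/7 + 216.086ms (3/7)
10. 3889.556ms @ 54/7 + 216.086ms (3/7)
11. 4105.642ms @ 57/7 + 216.086ms (3/7)
12. 4321.729ms @ 60/7 + 216.086ms (3/7)

note 12 onset = 60/7b = 4321.729ms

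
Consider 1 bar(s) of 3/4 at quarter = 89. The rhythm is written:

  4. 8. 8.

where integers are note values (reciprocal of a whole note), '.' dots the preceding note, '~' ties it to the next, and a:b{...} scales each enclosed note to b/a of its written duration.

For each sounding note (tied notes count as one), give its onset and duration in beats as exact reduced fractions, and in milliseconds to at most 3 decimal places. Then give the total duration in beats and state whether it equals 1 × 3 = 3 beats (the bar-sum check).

1) 0.0ms=0b +1011.236ms=3/2b
2) 1011.236ms=3/2b +505.618ms=3/4b
3) 1516.854ms=9/4b +505.618ms=3/4b
Σ=3b of 3 (89bpm 3/4) — PASS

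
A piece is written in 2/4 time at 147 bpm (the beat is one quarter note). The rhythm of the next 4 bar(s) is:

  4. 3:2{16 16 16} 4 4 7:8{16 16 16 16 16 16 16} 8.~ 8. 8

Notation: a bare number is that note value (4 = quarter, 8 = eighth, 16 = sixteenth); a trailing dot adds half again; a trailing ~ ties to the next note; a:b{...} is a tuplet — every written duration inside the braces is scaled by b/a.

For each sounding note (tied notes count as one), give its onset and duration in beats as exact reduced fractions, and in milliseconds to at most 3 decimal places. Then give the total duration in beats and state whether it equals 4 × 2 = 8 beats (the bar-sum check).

1) 0.0ms=0b +612.245ms=3/2b
2) 612.245ms=3/2b +68.027ms=1/6b
3) 680.272ms=5/3b +68.027ms=1/6b
4) 748.299ms=11/6b +68.027ms=1/6b
5) 816.327ms=2b +408.163ms=1b
6) 1224.49ms=3b +408.163ms=1b
7) 1632.653ms=4b +116.618ms=2/7b
8) 1749.271ms=30/7b +116.618ms=2/7b
9) 1865.889ms=32/7b +116.618ms=2/7b
10) 1982.507ms=34/7b +116.618ms=2/7b
11) 2099.125ms=36/7b +116.618ms=2/7b
12) 2215.743ms=38/7b +116.618ms=2/7b
13) 2332.362ms=40/7b +116.618ms=2/7b
14) 2448.98ms=6b +612.245ms=3/2b
15) 3061.224ms=15/2b +204.082ms=1/2b
Σ=8b of 8 (147bpm 2/4) — PASS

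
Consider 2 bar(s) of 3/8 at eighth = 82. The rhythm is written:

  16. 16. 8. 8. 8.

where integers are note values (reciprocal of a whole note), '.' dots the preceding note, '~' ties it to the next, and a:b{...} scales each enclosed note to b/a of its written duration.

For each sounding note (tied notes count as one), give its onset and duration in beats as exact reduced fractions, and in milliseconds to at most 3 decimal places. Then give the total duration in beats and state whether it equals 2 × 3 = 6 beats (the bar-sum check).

1) 0.0ms=0b +548.78ms=3/4b
2) 548.78ms=3/4b +548.78ms=3/4b
3) 1097.561ms=3/2b +1097.561ms=3/2b
4) 2195.122ms=3b +1097.561ms=3/2b
5) 3292.683ms=9/2b +1097.561ms=3/2b
Σ=6b of 6 (82bpm 3/8) — PASS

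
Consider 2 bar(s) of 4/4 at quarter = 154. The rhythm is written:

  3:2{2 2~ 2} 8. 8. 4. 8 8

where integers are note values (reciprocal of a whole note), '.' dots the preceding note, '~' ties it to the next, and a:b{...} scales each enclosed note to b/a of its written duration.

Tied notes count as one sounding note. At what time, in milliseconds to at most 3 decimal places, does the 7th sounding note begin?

note 7 onset = 15/2b = 2922.078ms

1. 0.0ms @ 0 + 519.481ms (4/3)
2. 519.481ms @ 4/3 + 1038.961ms (8/3)
3. 1558.442ms @ 4 + 292.208ms (3/4)
4. 1850.649ms @ 19/4 + 292.208ms (3/4)
5. 2142.857ms @ 11/2 + 584.416ms (3/2)
6. 2727.273ms @ 7 + 194.805ms (1/2)
7. 2922.078ms @ 15/2 + 194.805ms (1/2)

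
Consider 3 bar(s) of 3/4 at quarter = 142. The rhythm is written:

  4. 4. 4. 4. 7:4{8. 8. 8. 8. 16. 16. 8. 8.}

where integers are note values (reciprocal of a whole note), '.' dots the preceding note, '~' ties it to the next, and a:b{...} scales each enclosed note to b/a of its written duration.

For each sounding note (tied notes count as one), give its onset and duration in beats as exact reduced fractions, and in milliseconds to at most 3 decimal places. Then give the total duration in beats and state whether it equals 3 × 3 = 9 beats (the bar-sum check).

1) 0.0ms=0b +633.803ms=3/2b
2) 633.803ms=3/2b +633.803ms=3/2b
3) 1267.606ms=3b +633.803ms=3/2b
4) 1901.408ms=9/2b +633.803ms=3/2b
5) 2535.211ms=6b +181.087ms=3/7b
6) 2716.298ms=45/7b +181.087ms=3/7b
7) 2897.384ms=48/7b +181.087ms=3/7b
8) 3078.471ms=51/7b +181.087ms=3/7b
9) 3259.557ms=54/7b +90.543ms=3/14b
10) 3350.101ms=111/14b +90.543ms=3/14b
11) 3440.644ms=57/7b +181.087ms=3/7b
12) 3621.73ms=60/7b +181.087ms=3/7b
Σ=9b of 9 (142bpm 3/4) — PASS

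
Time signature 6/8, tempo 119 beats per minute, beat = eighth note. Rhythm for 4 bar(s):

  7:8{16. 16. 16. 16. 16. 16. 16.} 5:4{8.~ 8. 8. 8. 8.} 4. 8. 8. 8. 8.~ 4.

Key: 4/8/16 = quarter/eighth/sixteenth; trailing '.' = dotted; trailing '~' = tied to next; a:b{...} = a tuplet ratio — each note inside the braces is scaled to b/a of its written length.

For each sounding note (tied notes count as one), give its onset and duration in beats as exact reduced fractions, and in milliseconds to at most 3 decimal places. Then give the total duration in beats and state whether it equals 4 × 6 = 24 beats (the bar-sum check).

1) 0.0ms=0b +432.173ms=6/7b
2) 432.173ms=6/7b +432.173ms=6/7b
3) 864.346ms=12/7b +432.173ms=6/7b
4) 1296.519ms=18/7b +432.173ms=6/7b
5) 1728.691ms=24/7b +432.173ms=6/7b
6) 2160.864ms=30/7b +432.173ms=6/7b
7) 2593.037ms=36/7b +432.173ms=6/7b
8) 3025.21ms=6b +1210.084ms=12/5b
9) 4235.294ms=42/5b +605.042ms=6/5b
10) 4840.336ms=48/5b +605.042ms=6/5b
11) 5445.378ms=54/5b +605.042ms=6/5b
12) 6050.42ms=12b +1512.605ms=3b
13) 7563.025ms=15b +756.303ms=3/2b
14) 8319.328ms=33/2b +756.303ms=3/2b
15) 9075.63ms=18b +756.303ms=3/2b
16) 9831.933ms=39/2b +2268.908ms=9/2b
Σ=24b of 24 (119bpm 6/8) — PASS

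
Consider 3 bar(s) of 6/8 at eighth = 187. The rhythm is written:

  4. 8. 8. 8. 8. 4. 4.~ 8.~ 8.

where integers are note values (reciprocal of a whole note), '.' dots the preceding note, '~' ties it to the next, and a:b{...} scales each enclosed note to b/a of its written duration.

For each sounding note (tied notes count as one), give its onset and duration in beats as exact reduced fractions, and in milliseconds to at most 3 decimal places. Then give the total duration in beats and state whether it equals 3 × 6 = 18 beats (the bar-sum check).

1) 0.0ms=0b +962.567ms=3b
2) 962.567ms=3b +481.283ms=3/2b
3) 1443.85ms=9/2b +481.283ms=3/2b
4) 1925.134ms=6b +481.283ms=3/2b
5) 2406.417ms=15/2b +481.283ms=3/2b
6) 2887.701ms=9b +962.567ms=3b
7) 3850.267ms=12b +1925.134ms=6b
Σ=18b of 18 (187bpm 6/8) — PASS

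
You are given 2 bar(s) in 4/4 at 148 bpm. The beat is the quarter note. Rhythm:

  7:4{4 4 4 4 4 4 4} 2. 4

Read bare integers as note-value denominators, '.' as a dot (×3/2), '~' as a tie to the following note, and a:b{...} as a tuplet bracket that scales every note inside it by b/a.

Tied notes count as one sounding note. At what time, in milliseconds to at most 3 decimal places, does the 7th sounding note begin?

note 7 onset = 24/7b = 1389.961ms

1. 0.0ms @ 0 + 231.66ms (4/7)
2. 231.66ms @ 4/7 + 231.66ms (4/7)
3. 463.32ms @ 8/7 + 231.66ms (4/7)
4. 694.981ms @ 12/7 + 231.66ms (4/7)
5. 926.641ms @ 16/7 + 231.66ms (4/7)
6. 1158.301ms @ 20/7 + 231.66ms (4/7)
7. 1389.961ms @ 24/7 + 231.66ms (4/7)
8. 1621.622ms @ 4 + 1216.216ms (3)
9. 2837.838ms @ 7 + 405.405ms (1)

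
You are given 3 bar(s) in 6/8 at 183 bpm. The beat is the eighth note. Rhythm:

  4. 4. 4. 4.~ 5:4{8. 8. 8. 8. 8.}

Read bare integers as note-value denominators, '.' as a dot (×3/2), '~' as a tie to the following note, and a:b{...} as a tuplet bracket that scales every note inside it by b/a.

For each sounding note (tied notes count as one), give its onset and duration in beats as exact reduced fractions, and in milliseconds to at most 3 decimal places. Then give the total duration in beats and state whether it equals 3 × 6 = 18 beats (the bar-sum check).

1) 0.0ms=0b +983.607ms=3b
2) 983.607ms=3b +983.607ms=3b
3) 1967.213ms=6b +983.607ms=3b
4) 2950.82ms=9b +1377.049ms=21/5b
5) 4327.869ms=66/5b +393.443ms=6/5b
6) 4721.311ms=72/5b +393.443ms=6/5b
7) 5114.754ms=78/5b +393.443ms=6/5b
8) 5508.197ms=84/5b +393.443ms=6/5b
Σ=18b of 18 (183bpm 6/8) — PASS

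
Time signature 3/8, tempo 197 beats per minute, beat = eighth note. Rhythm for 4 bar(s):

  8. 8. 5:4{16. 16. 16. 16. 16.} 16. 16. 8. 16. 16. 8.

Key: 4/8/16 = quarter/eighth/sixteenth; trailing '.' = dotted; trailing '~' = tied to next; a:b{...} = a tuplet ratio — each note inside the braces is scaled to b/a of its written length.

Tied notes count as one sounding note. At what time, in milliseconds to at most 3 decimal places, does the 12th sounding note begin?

note 12 onset = 39/4b = 2969.543ms

1. 0.0ms @ 0 + 456.853ms (3/2)
2. 456.853ms @ 3/2 + 456.853ms (3/2)
3. 913.706ms @ 3 + 182.741ms (3/5)
4. 1096.447ms @ 18/5 + 182.741ms (3/5)
5. 1279.188ms @ 21/5 + 182.741ms (3/5)
6. 1461.929ms @ 24/5 + 182.741ms (3/5)
7. 1644.67ms @ 27/5 + 182.741ms (3/5)
8. 1827.411ms @ 6 + 228.426ms (3/4)
9. 2055.838ms @ 27/4 + 228.426ms (3/4)
10. 2284.264ms @ 15/2 + 456.853ms (3/2)
11. 2741.117ms @ 9 + 228.426ms (3/4)
12. 2969.543ms @ 39/4 + 228.426ms (3/4)
13. 3197.97ms @ 21/2 + 456.853ms (3/2)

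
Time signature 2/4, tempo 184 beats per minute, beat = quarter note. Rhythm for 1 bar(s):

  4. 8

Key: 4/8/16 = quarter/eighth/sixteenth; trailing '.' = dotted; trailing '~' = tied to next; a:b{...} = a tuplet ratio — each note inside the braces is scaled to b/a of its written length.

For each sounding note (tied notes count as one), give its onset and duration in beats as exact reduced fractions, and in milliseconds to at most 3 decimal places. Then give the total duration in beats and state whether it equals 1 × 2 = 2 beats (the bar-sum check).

1) 0.0ms=0b +489.13ms=3/2b
2) 489.13ms=3/2b +163.043ms=1/2b
Σ=2b of 2 (184bpm 2/4) — PASS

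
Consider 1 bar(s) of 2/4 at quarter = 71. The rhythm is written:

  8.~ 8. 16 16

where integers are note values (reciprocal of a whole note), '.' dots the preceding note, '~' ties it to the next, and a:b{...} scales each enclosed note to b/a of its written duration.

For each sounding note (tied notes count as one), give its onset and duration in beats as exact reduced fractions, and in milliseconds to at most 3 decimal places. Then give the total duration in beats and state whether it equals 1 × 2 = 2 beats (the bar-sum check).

1) 0.0ms=0b +1267.606ms=3/2b
2) 1267.606ms=3/2b +211.268ms=1/4b
3) 1478.873ms=7/4b +211.268ms=1/4b
Σ=2b of 2 (71bpm 2/4) — PASS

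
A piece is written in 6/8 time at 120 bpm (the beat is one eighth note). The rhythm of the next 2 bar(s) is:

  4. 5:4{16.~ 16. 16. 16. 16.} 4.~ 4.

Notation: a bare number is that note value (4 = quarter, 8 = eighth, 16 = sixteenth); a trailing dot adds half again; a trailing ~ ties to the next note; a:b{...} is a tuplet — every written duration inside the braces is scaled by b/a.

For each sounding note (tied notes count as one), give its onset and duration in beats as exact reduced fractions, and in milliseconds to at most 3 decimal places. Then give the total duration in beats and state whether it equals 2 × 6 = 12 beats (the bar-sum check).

1) 0.0ms=0b +1500.0ms=3b
2) 1500.0ms=3b +600.0ms=6/5b
3) 2100.0ms=21/5b +300.0ms=3/5b
4) 2400.0ms=24/5b +300.0ms=3/5b
5) 2700.0ms=27/5b +300.0ms=3/5b
6) 3000.0ms=6b +3000.0ms=6b
Σ=12b of 12 (120bpm 6/8) — PASS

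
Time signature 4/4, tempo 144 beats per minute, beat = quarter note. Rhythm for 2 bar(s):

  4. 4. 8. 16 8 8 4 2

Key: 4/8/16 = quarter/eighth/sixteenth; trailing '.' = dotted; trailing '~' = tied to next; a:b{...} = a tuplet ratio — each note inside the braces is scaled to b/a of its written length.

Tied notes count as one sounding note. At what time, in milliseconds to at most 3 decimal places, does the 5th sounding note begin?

note 5 onset = 4b = 1666.667ms

1. 0.0ms @ 0 + 625.0ms (3/2)
2. 625.0ms @ 3/2 + 625.0ms (3/2)
3. 1250.0ms @ 3 + 312.5ms (3/4)
4. 1562.5ms @ 15/4 + 104.167ms (1/4)
5. 1666.667ms @ 4 + 208.333ms (1/2)
6. 1875.0ms @ 9/2 + 208.333ms (1/2)
7. 2083.333ms @ 5 + 416.667ms (1)
8. 2500.0ms @ 6 + 833.333ms (2)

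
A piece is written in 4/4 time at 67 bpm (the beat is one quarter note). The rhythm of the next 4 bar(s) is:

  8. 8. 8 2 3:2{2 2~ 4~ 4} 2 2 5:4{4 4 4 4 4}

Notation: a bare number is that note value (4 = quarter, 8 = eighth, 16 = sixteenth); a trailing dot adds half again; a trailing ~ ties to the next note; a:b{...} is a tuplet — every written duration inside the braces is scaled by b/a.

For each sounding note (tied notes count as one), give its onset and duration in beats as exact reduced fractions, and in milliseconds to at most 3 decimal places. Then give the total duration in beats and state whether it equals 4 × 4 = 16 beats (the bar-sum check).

1) 0.0ms=0b +671.642ms=3/4b
2) 671.642ms=3/4b +671.642ms=3/4b
3) 1343.284ms=3/2b +447.761ms=1/2b
4) 1791.045ms=2b +1791.045ms=2b
5) 3582.09ms=4b +1194.03ms=4/3b
6) 4776.119ms=16/3b +2388.06ms=8/3b
7) 7164.179ms=8b +1791.045ms=2b
8) 8955.224ms=10b +1791.045ms=2b
9) 10746.269ms=12b +716.418ms=4/5b
10) 11462.687ms=64/5b +716.418ms=4/5b
11) 12179.104ms=68/5b +716.418ms=4/5b
12) 12895.522ms=72/5b +716.418ms=4/5b
13) 13611.94ms=76/5b +716.418ms=4/5b
Σ=16b of 16 (67bpm 4/4) — PASS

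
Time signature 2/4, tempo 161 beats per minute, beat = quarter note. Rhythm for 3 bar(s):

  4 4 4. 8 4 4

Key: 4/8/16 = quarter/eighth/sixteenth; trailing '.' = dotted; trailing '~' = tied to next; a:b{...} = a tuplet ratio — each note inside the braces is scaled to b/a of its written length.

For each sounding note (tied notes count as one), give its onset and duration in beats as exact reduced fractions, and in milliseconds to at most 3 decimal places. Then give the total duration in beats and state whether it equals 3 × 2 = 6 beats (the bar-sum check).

1) 0.0ms=0b +372.671ms=1b
2) 372.671ms=1b +372.671ms=1b
3) 745.342ms=2b +559.006ms=3/2b
4) 1304.348ms=7/2b +186.335ms=1/2b
5) 1490.683ms=4b +372.671ms=1b
6) 1863.354ms=5b +372.671ms=1b
Σ=6b of 6 (161bpm 2/4) — PASS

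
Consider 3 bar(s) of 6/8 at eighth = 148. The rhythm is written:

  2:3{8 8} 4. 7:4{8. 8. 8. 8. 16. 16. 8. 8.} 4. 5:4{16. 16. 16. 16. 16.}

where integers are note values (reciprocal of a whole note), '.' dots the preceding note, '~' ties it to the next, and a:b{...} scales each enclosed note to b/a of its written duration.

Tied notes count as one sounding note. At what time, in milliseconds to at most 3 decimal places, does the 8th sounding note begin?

note 8 onset = 66/7b = 3822.394ms

1. 0.0ms @ 0 + 608.108ms (3/2)
2. 608.108ms @ 3/2 + 608.108ms (3/2)
3. 1216.216ms @ 3 + 1216.216ms (3)
4. 2432.432ms @ 6 + 347.49ms (6/7)
5. 2779.923ms @ 48/7 + 347.49ms (6/7)
6. 3127.413ms @ 54/7 + 347.49ms (6/7)
7. 3474.903ms @ 60/7 + 347.49ms (6/7)
8. 3822.394ms @ 66/7 + 173.745ms (3/7)
9. 3996.139ms @ 69/7 + 173.745ms (3/7)
10. 4169.884ms @ 72/7 + 347.49ms (6/7)
11. 4517.375ms @ 78/7 + 347.49ms (6/7)
12. 4864.865ms @ 12 + 1216.216ms (3)
13. 6081.081ms @ 15 + 243.243ms (3/5)
14. 6324.324ms @ 78/5 + 243.243ms (3/5)
15. 6567.568ms @ 81/5 + 243.243ms (3/5)
16. 6810.811ms @ 84/5 + 243.243ms (3/5)
17. 7054.054ms @ 87/5 + 243.243ms (3/5)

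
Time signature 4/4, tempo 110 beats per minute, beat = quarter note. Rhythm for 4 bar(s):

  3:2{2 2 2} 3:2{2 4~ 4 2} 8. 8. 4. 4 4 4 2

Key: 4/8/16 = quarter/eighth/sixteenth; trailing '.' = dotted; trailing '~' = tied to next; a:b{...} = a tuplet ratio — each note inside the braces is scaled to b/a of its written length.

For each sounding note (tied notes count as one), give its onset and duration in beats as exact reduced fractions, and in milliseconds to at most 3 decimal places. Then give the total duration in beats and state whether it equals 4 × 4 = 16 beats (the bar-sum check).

1) 0.0ms=0b +727.273ms=4/3b
2) 727.273ms=4/3b +727.273ms=4/3b
3) 1454.545ms=8/3b +727.273ms=4/3b
4) 2181.818ms=4b +727.273ms=4/3b
5) 2909.091ms=16/3b +727.273ms=4/3b
6) 3636.364ms=20/3b +727.273ms=4/3b
7) 4363.636ms=8b +409.091ms=3/4b
8) 4772.727ms=35/4b +409.091ms=3/4b
9) 5181.818ms=19/2b +818.182ms=3/2b
10) 6000.0ms=11b +545.455ms=1b
11) 6545.455ms=12b +545.455ms=1b
12) 7090.909ms=13b +545.455ms=1b
13) 7636.364ms=14b +1090.909ms=2b
Σ=16b of 16 (110bpm 4/4) — PASS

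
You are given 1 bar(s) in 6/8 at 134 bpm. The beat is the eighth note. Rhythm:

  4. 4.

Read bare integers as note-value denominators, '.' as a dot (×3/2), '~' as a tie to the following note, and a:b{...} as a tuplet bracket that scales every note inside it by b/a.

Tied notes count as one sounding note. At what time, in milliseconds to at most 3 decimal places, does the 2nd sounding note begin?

note 2 onset = 3b = 1343.284ms

1. 0.0ms @ 0 + 1343.284ms (3)
2. 1343.284ms @ 3 + 1343.284ms (3)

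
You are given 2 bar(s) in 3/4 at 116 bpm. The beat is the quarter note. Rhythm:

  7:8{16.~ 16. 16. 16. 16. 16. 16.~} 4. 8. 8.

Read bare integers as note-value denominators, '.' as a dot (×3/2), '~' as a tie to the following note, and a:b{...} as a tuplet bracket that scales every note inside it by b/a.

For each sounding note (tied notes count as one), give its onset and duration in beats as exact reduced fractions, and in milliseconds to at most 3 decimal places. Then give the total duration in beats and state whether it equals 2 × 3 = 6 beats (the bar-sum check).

1) 0.0ms=0b +443.35ms=6/7b
2) 443.35ms=6/7b +221.675ms=3/7b
3) 665.025ms=9/7b +221.675ms=3/7b
4) 886.7ms=12/7b +221.675ms=3/7b
5) 1108.374ms=15/7b +221.675ms=3/7b
6) 1330.049ms=18/7b +997.537ms=27/14b
7) 2327.586ms=9/2b +387.931ms=3/4b
8) 2715.517ms=21/4b +387.931ms=3/4b
Σ=6b of 6 (116bpm 3/4) — PASS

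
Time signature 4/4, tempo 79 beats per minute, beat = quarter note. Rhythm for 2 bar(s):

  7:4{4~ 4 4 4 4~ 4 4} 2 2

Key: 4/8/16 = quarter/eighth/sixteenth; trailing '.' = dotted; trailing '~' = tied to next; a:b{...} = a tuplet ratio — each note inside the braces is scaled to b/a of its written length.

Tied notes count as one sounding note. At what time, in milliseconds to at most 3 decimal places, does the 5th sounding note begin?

1. 0.0ms @ 0 + 867.993ms (8/7)
2. 867.993ms @ 8/7 + 433.996ms (4/7)
3. 1301.989ms @ 12/7 + 433.996ms (4/7)
4. 1735.986ms @ 16/7 + 867.993ms (8/7)
5. 2603.978ms @ 24/7 + 433.996ms (4/7)
6. 3037.975ms @ 4 + 1518.987ms (2)
7. 4556.962ms @ 6 + 1518.987ms (2)

note 5 onset = 24/7b = 2603.978ms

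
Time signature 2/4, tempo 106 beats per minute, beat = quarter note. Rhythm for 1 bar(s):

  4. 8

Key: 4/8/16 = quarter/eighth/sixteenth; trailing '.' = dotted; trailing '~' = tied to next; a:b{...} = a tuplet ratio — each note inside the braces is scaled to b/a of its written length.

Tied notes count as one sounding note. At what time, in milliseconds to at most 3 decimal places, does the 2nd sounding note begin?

1. 0.0ms @ 0 + 849.057ms (3/2)
2. 849.057ms @ 3/2 + 283.019ms (1/2)

note 2 onset = 3/2b = 849.057ms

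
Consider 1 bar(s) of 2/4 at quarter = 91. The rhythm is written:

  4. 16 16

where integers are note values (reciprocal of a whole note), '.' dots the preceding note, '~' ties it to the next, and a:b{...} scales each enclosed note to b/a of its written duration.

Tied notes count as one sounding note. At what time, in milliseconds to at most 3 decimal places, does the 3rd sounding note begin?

note 3 onset = 7/4b = 1153.846ms

1. 0.0ms @ 0 + 989.011ms (3/2)
2. 989.011ms @ 3/2 + 164.835ms (1/4)
3. 1153.846ms @ 7/4 + 164.835ms (1/4)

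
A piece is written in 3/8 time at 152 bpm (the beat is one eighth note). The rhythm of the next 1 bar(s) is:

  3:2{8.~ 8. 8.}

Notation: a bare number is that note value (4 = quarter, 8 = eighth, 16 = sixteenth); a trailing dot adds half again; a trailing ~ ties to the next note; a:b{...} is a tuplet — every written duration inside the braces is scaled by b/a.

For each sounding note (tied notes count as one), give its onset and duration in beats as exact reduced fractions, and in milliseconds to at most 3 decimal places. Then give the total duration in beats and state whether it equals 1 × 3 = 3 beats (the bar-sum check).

1) 0.0ms=0b +789.474ms=2b
2) 789.474ms=2b +394.737ms=1b
Σ=3b of 3 (152bpm 3/8) — PASS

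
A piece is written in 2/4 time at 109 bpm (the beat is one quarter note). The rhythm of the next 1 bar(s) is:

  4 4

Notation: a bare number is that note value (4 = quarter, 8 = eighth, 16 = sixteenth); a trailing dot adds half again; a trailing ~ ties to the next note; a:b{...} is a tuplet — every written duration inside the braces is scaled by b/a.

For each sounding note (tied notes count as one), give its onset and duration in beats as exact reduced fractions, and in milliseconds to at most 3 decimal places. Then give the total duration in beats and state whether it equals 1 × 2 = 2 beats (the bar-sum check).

1) 0.0ms=0b +550.459ms=1b
2) 550.459ms=1b +550.459ms=1b
Σ=2b of 2 (109bpm 2/4) — PASS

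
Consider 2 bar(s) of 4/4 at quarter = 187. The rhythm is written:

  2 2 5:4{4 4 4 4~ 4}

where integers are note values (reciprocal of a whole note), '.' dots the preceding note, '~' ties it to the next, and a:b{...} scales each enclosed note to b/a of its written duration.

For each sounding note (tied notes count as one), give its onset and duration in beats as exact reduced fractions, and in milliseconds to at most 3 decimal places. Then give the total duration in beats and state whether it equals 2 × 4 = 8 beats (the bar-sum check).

1) 0.0ms=0b +641.711ms=2b
2) 641.711ms=2b +641.711ms=2b
3) 1283.422ms=4b +256.684ms=4/5b
4) 1540.107ms=24/5b +256.684ms=4/5b
5) 1796.791ms=28/5b +256.684ms=4/5b
6) 2053.476ms=32/5b +513.369ms=8/5b
Σ=8b of 8 (187bpm 4/4) — PASS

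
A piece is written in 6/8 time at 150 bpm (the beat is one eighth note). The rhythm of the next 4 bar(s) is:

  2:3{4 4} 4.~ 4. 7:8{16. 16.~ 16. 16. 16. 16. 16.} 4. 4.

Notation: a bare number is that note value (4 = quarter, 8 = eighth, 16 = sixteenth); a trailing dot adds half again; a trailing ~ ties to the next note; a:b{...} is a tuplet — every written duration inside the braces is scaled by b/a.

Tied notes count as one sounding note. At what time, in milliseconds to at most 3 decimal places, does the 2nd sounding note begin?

1. 0.0ms @ 0 + 1200.0ms (3)
2. 1200.0ms @ 3 + 1200.0ms (3)
3. 2400.0ms @ 6 + 2400.0ms (6)
4. 4800.0ms @ 12 + 342.857ms (6/7)
5. 5142.857ms @ 90/7 + 685.714ms (12/7)
6. 5828.571ms @ 102/7 + 342.857ms (6/7)
7. 6171.429ms @ 108/7 + 342.857ms (6/7)
8. 6514.286ms @ 114/7 + 342.857ms (6/7)
9. 6857.143ms @ 120/7 + 342.857ms (6/7)
10. 7200.0ms @ 18 + 1200.0ms (3)
11. 8400.0ms @ 21 + 1200.0ms (3)

note 2 onset = 3b = 1200.0ms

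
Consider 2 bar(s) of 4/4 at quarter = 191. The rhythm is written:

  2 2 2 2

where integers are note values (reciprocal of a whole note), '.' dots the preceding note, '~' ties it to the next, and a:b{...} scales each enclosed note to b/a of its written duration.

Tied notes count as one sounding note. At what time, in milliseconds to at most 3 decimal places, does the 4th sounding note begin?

note 4 onset = 6b = 1884.817ms

1. 0.0ms @ 0 + 628.272ms (2)
2. 628.272ms @ 2 + 628.272ms (2)
3. 1256.545ms @ 4 + 628.272ms (2)
4. 1884.817ms @ 6 + 628.272ms (2)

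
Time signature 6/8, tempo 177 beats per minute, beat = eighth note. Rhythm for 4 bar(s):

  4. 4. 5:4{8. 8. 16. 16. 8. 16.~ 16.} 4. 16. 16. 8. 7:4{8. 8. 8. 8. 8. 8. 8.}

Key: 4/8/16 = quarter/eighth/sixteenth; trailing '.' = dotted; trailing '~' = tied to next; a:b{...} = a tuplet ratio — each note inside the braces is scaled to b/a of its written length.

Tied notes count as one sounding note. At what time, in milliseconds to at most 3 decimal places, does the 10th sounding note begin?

1. 0.0ms @ 0 + 1016.949ms (3)
2. 1016.949ms @ 3 + 1016.949ms (3)
3. 2033.898ms @ 6 + 406.78ms (6/5)
4. 2440.678ms @ 36/5 + 406.78ms (6/5)
5. 2847.458ms @ 42/5 + 203.39ms (3/5)
6. 3050.847ms @ 9 + 203.39ms (3/5)
7. 3254.237ms @ 48/5 + 406.78ms (6/5)
8. 3661.017ms @ 54/5 + 406.78ms (6/5)
9. 4067.797ms @ 12 + 1016.949ms (3)
10. 5084.746ms @ 15 + 254.237ms (3/4)
11. 5338.983ms @ 63/4 + 254.237ms (3/4)
12. 5593.22ms @ 33/2 + 508.475ms (3/2)
13. 6101.695ms @ 18 + 290.557ms (6/7)
14. 6392.252ms @ 132/7 + 290.557ms (6/7)
15. 6682.809ms @ 138/7 + 290.557ms (6/7)
16. 6973.366ms @ 144/7 + 290.557ms (6/7)
17. 7263.923ms @ 150/7 + 290.557ms (6/7)
18. 7554.479ms @ 156/7 + 290.557ms (6/7)
19. 7845.036ms @ 162/7 + 290.557ms (6/7)

note 10 onset = 15b = 5084.746ms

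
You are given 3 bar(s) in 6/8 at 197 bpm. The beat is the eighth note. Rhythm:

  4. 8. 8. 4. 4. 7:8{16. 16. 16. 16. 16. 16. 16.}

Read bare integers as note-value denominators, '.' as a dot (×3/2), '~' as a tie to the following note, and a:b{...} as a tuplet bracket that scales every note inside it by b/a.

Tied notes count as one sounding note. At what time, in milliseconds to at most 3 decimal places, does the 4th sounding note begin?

1. 0.0ms @ 0 + 913.706ms (3)
2. 913.706ms @ 3 + 456.853ms (3/2)
3. 1370.558ms @ 9/2 + 456.853ms (3/2)
4. 1827.411ms @ 6 + 913.706ms (3)
5. 2741.117ms @ 9 + 913.706ms (3)
6. 3654.822ms @ 12 + 261.059ms (6/7)
7. 3915.881ms @ 90/7 + 261.059ms (6/7)
8. 4176.94ms @ 96/7 + 261.059ms (6/7)
9. 4437.999ms @ 102/7 + 261.059ms (6/7)
10. 4699.057ms @ 108/7 + 261.059ms (6/7)
11. 4960.116ms @ 114/7 + 261.059ms (6/7)
12. 5221.175ms @ 120/7 + 261.059ms (6/7)

note 4 onset = 6b = 1827.411ms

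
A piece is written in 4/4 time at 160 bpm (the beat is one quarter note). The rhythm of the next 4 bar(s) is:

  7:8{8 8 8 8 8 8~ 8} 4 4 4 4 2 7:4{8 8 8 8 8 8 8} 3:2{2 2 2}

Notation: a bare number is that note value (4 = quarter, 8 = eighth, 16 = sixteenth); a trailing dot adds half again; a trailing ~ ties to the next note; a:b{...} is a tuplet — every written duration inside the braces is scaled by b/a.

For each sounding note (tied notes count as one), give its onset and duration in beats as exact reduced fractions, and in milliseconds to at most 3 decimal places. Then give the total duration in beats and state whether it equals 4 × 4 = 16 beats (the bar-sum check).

1) 0.0ms=0b +214.286ms=4/7b
2) 214.286ms=4/7b +214.286ms=4/7b
3) 428.571ms=8/7b +214.286ms=4/7b
4) 642.857ms=12/7b +214.286ms=4/7b
5) 857.143ms=16/7b +214.286ms=4/7b
6) 1071.429ms=20/7b +428.571ms=8/7b
7) 1500.0ms=4b +375.0ms=1b
8) 1875.0ms=5b +375.0ms=1b
9) 2250.0ms=6b +375.0ms=1b
10) 2625.0ms=7b +375.0ms=1b
11) 3000.0ms=8b +750.0ms=2b
12) 3750.0ms=10b +107.143ms=2/7b
13) 3857.143ms=72/7b +107.143ms=2/7b
14) 3964.286ms=74/7b +107.143ms=2/7b
15) 4071.429ms=76/7b +107.143ms=2/7b
16) 4178.571ms=78/7b +107.143ms=2/7b
17) 4285.714ms=80/7b +107.143ms=2/7b
18) 4392.857ms=82/7b +107.143ms=2/7b
19) 4500.0ms=12b +500.0ms=4/3b
20) 5000.0ms=40/3b +500.0ms=4/3b
21) 5500.0ms=44/3b +500.0ms=4/3b
Σ=16b of 16 (160bpm 4/4) — PASS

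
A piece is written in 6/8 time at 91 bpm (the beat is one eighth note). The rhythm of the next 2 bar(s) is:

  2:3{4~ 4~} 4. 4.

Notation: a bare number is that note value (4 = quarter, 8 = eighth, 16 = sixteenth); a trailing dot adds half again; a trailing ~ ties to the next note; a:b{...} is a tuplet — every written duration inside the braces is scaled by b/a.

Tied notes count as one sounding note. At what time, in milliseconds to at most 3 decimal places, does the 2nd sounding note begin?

1. 0.0ms @ 0 + 5934.066ms (9)
2. 5934.066ms @ 9 + 1978.022ms (3)

note 2 onset = 9b = 5934.066ms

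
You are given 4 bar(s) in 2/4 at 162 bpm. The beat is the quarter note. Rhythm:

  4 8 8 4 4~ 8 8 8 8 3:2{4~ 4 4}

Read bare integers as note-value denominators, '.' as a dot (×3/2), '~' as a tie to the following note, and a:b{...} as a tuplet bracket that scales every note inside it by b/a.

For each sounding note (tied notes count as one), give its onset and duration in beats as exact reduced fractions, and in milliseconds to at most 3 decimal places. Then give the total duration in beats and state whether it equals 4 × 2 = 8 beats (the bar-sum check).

1) 0.0ms=0b +370.37ms=1b
2) 370.37ms=1b +185.185ms=1/2b
3) 555.556ms=3/2b +185.185ms=1/2b
4) 740.741ms=2b +370.37ms=1b
5) 1111.111ms=3b +555.556ms=3/2b
6) 1666.667ms=9/2b +185.185ms=1/2b
7) 1851.852ms=5b +185.185ms=1/2b
8) 2037.037ms=11/2b +185.185ms=1/2b
9) 2222.222ms=6b +493.827ms=4/3b
10) 2716.049ms=22/3b +246.914ms=2/3b
Σ=8b of 8 (162bpm 2/4) — PASS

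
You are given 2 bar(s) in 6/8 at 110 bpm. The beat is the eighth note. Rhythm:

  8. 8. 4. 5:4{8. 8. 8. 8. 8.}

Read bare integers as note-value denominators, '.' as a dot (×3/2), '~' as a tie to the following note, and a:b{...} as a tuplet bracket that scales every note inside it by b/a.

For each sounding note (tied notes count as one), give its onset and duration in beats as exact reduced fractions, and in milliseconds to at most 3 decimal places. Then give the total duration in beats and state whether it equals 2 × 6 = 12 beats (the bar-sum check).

1) 0.0ms=0b +818.182ms=3/2b
2) 818.182ms=3/2b +818.182ms=3/2b
3) 1636.364ms=3b +1636.364ms=3b
4) 3272.727ms=6b +654.545ms=6/5b
5) 3927.273ms=36/5b +654.545ms=6/5b
6) 4581.818ms=42/5b +654.545ms=6/5b
7) 5236.364ms=48/5b +654.545ms=6/5b
8) 5890.909ms=54/5b +654.545ms=6/5b
Σ=12b of 12 (110bpm 6/8) — PASS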